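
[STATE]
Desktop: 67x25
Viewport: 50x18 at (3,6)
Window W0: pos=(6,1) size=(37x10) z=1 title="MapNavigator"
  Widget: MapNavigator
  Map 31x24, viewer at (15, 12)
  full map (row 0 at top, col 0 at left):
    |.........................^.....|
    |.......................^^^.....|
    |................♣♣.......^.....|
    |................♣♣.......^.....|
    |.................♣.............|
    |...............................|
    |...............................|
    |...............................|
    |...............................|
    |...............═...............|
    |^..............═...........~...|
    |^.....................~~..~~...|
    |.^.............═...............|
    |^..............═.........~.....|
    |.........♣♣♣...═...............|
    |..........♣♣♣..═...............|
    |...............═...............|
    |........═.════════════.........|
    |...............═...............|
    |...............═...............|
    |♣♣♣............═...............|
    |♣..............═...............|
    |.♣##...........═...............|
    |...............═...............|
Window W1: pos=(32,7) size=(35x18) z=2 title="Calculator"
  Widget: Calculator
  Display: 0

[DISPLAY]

   ┃  ^.....................~~..~~...  ┃          
   ┃  .^.............@.......┏━━━━━━━━━━━━━━━━━━━━
   ┃  ^..............═.......┃ Calculator         
   ┃  .........♣♣♣...═.......┠────────────────────
   ┗━━━━━━━━━━━━━━━━━━━━━━━━━┃                    
                             ┃┌───┬───┬───┬───┐   
                             ┃│ 7 │ 8 │ 9 │ ÷ │   
                             ┃├───┼───┼───┼───┤   
                             ┃│ 4 │ 5 │ 6 │ × │   
                             ┃├───┼───┼───┼───┤   
                             ┃│ 1 │ 2 │ 3 │ - │   
                             ┃├───┼───┼───┼───┤   
                             ┃│ 0 │ . │ = │ + │   
                             ┃├───┼───┼───┼───┤   
                             ┃│ C │ MC│ MR│ M+│   
                             ┃└───┴───┴───┴───┘   
                             ┃                    
                             ┃                    


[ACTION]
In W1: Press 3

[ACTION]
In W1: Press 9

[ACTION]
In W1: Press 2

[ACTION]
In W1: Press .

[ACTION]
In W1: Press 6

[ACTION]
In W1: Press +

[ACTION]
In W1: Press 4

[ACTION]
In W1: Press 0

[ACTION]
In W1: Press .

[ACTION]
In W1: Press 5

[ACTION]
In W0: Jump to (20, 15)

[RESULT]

   ┃......♣♣♣...═...............       ┃          
   ┃.......♣♣♣..═....@.......┏━━━━━━━━━━━━━━━━━━━━
   ┃............═............┃ Calculator         
   ┃.....═.════════════......┠────────────────────
   ┗━━━━━━━━━━━━━━━━━━━━━━━━━┃                    
                             ┃┌───┬───┬───┬───┐   
                             ┃│ 7 │ 8 │ 9 │ ÷ │   
                             ┃├───┼───┼───┼───┤   
                             ┃│ 4 │ 5 │ 6 │ × │   
                             ┃├───┼───┼───┼───┤   
                             ┃│ 1 │ 2 │ 3 │ - │   
                             ┃├───┼───┼───┼───┤   
                             ┃│ 0 │ . │ = │ + │   
                             ┃├───┼───┼───┼───┤   
                             ┃│ C │ MC│ MR│ M+│   
                             ┃└───┴───┴───┴───┘   
                             ┃                    
                             ┃                    


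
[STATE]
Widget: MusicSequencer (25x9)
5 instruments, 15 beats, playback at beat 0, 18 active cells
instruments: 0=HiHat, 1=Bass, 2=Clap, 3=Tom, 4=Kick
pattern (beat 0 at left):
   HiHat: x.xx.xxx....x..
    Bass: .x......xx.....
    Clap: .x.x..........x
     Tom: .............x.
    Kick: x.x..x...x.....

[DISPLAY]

      ▼12345678901234    
 HiHat█·██·███····█··    
  Bass·█······██·····    
  Clap·█·█··········█    
   Tom·············█·    
  Kick█·█··█···█·····    
                         
                         
                         


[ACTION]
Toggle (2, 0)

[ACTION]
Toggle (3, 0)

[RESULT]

      ▼12345678901234    
 HiHat█·██·███····█··    
  Bass·█······██·····    
  Clap██·█··········█    
   Tom█············█·    
  Kick█·█··█···█·····    
                         
                         
                         


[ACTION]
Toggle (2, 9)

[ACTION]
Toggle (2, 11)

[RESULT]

      ▼12345678901234    
 HiHat█·██·███····█··    
  Bass·█······██·····    
  Clap██·█·····█·█··█    
   Tom█············█·    
  Kick█·█··█···█·····    
                         
                         
                         


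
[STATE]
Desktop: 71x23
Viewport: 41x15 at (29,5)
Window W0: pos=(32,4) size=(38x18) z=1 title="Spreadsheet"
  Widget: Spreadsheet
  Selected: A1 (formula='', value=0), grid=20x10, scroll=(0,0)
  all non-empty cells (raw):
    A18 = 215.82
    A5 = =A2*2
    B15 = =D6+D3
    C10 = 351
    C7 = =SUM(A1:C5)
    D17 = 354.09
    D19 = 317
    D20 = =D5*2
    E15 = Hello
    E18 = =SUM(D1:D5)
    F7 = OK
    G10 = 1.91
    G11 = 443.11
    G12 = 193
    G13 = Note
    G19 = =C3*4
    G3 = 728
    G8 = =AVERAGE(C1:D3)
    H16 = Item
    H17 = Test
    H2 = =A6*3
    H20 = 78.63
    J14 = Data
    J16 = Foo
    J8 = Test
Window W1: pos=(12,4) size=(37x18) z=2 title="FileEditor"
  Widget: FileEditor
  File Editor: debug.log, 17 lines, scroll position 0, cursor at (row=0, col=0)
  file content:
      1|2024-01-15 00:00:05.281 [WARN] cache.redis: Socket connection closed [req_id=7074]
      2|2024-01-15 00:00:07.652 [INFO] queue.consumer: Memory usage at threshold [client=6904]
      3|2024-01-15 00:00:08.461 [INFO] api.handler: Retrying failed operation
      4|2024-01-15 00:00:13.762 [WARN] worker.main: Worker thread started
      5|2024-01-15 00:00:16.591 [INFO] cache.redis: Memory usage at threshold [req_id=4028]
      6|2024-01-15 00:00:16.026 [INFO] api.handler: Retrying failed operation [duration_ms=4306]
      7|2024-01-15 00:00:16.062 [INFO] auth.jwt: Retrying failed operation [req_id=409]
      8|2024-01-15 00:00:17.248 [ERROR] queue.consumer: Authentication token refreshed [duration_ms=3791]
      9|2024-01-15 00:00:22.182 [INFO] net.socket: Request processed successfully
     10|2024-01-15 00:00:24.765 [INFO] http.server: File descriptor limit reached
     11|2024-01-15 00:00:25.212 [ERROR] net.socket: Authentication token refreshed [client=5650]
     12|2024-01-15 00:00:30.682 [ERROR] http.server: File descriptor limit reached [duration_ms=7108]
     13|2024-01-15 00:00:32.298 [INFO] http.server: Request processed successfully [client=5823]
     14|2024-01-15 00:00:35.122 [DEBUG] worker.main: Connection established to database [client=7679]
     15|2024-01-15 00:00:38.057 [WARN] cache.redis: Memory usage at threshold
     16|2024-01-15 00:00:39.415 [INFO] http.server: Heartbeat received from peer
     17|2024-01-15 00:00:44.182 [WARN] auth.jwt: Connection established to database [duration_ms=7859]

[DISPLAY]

                   ┃                    ┃
───────────────────┨────────────────────┨
:05.281 [WARN] cac▲┃                    ┃
:07.652 [INFO] que█┃       C       D    ┃
:08.461 [INFO] api░┃--------------------┃
:13.762 [WARN] wor░┃   0       0       0┃
:16.591 [INFO] cac░┃   0       0       0┃
:16.026 [INFO] api░┃   0       0       0┃
:16.062 [INFO] aut░┃   0       0       0┃
:17.248 [ERROR] qu░┃   0       0       0┃
:22.182 [INFO] net░┃   0       0       0┃
:24.765 [INFO] htt░┃   0       0       0┃
:25.212 [ERROR] ne░┃   0       0       0┃
:30.682 [ERROR] ht░┃   0       0       0┃
:32.298 [INFO] htt░┃   0     351       0┃


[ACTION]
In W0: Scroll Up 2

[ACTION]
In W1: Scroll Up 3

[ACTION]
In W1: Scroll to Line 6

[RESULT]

                   ┃                    ┃
───────────────────┨────────────────────┨
:13.762 [WARN] wor▲┃                    ┃
:16.591 [INFO] cac░┃       C       D    ┃
:16.026 [INFO] api░┃--------------------┃
:16.062 [INFO] aut░┃   0       0       0┃
:17.248 [ERROR] qu░┃   0       0       0┃
:22.182 [INFO] net░┃   0       0       0┃
:24.765 [INFO] htt░┃   0       0       0┃
:25.212 [ERROR] ne░┃   0       0       0┃
:30.682 [ERROR] ht░┃   0       0       0┃
:32.298 [INFO] htt░┃   0       0       0┃
:35.122 [DEBUG] wo░┃   0       0       0┃
:38.057 [WARN] cac░┃   0       0       0┃
:39.415 [INFO] htt█┃   0     351       0┃


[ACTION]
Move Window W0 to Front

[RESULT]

   ┃ Spreadsheet                        ┃
───┠────────────────────────────────────┨
:13┃A1:                                 ┃
:16┃       A       B       C       D    ┃
:16┃------------------------------------┃
:16┃  1      [0]       0       0       0┃
:17┃  2        0       0       0       0┃
:22┃  3        0       0       0       0┃
:24┃  4        0       0       0       0┃
:25┃  5        0       0       0       0┃
:30┃  6        0       0       0       0┃
:32┃  7        0       0       0       0┃
:35┃  8        0       0       0       0┃
:38┃  9        0       0       0       0┃
:39┃ 10        0       0     351       0┃


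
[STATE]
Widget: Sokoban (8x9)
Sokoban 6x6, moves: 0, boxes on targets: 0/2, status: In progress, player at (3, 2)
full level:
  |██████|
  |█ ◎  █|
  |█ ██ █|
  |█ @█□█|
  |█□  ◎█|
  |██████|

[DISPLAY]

██████  
█ ◎  █  
█ ██ █  
█ @█□█  
█□  ◎█  
██████  
Moves: 0
        
        


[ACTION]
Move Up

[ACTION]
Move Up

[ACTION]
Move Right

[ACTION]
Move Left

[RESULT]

██████  
█ ◎  █  
█ ██ █  
█@ █□█  
█□  ◎█  
██████  
Moves: 1
        
        


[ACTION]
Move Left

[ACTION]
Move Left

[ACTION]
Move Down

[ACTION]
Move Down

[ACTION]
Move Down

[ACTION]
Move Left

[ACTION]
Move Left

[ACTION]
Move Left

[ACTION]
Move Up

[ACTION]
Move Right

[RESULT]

██████  
█ ◎  █  
█@██ █  
█  █□█  
█□  ◎█  
██████  
Moves: 2
        
        


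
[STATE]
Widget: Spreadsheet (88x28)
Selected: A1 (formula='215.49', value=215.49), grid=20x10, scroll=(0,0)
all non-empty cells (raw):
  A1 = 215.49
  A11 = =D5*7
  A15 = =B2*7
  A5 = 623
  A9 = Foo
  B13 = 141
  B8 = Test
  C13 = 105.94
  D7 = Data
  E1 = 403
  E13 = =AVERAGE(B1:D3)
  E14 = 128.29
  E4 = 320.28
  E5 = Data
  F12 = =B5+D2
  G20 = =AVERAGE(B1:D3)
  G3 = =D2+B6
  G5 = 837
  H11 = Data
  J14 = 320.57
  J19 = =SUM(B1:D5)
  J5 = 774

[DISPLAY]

A1: 215.49                                                                              
       A       B       C       D       E       F       G       H       I       J        
----------------------------------------------------------------------------------------
  1 [215.49]       0       0       0     403       0       0       0       0       0    
  2        0       0       0       0       0       0       0       0       0       0    
  3        0       0       0       0       0       0       0       0       0       0    
  4        0       0       0       0  320.28       0       0       0       0       0    
  5      623       0       0       0Data           0     837       0       0     774    
  6        0       0       0       0       0       0       0       0       0       0    
  7        0       0       0Data           0       0       0       0       0       0    
  8        0Test           0       0       0       0       0       0       0       0    
  9 Foo            0       0       0       0       0       0       0       0       0    
 10        0       0       0       0       0       0       0       0       0       0    
 11        0       0       0       0       0       0       0Data           0       0    
 12        0       0       0       0       0       0       0       0       0       0    
 13        0     141  105.94       0       0       0       0       0       0       0    
 14        0       0       0       0  128.29       0       0       0       0  320.57    
 15        0       0       0       0       0       0       0       0       0       0    
 16        0       0       0       0       0       0       0       0       0       0    
 17        0       0       0       0       0       0       0       0       0       0    
 18        0       0       0       0       0       0       0       0       0       0    
 19        0       0       0       0       0       0       0       0       0       0    
 20        0       0       0       0       0       0       0       0       0       0    
                                                                                        
                                                                                        
                                                                                        
                                                                                        
                                                                                        


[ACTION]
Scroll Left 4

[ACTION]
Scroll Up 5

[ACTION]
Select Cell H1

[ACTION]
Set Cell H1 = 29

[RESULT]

H1: 29                                                                                  
       A       B       C       D       E       F       G       H       I       J        
----------------------------------------------------------------------------------------
  1   215.49       0       0       0     403       0       0    [29]       0       0    
  2        0       0       0       0       0       0       0       0       0       0    
  3        0       0       0       0       0       0       0       0       0       0    
  4        0       0       0       0  320.28       0       0       0       0       0    
  5      623       0       0       0Data           0     837       0       0     774    
  6        0       0       0       0       0       0       0       0       0       0    
  7        0       0       0Data           0       0       0       0       0       0    
  8        0Test           0       0       0       0       0       0       0       0    
  9 Foo            0       0       0       0       0       0       0       0       0    
 10        0       0       0       0       0       0       0       0       0       0    
 11        0       0       0       0       0       0       0Data           0       0    
 12        0       0       0       0       0       0       0       0       0       0    
 13        0     141  105.94       0       0       0       0       0       0       0    
 14        0       0       0       0  128.29       0       0       0       0  320.57    
 15        0       0       0       0       0       0       0       0       0       0    
 16        0       0       0       0       0       0       0       0       0       0    
 17        0       0       0       0       0       0       0       0       0       0    
 18        0       0       0       0       0       0       0       0       0       0    
 19        0       0       0       0       0       0       0       0       0       0    
 20        0       0       0       0       0       0       0       0       0       0    
                                                                                        
                                                                                        
                                                                                        
                                                                                        
                                                                                        


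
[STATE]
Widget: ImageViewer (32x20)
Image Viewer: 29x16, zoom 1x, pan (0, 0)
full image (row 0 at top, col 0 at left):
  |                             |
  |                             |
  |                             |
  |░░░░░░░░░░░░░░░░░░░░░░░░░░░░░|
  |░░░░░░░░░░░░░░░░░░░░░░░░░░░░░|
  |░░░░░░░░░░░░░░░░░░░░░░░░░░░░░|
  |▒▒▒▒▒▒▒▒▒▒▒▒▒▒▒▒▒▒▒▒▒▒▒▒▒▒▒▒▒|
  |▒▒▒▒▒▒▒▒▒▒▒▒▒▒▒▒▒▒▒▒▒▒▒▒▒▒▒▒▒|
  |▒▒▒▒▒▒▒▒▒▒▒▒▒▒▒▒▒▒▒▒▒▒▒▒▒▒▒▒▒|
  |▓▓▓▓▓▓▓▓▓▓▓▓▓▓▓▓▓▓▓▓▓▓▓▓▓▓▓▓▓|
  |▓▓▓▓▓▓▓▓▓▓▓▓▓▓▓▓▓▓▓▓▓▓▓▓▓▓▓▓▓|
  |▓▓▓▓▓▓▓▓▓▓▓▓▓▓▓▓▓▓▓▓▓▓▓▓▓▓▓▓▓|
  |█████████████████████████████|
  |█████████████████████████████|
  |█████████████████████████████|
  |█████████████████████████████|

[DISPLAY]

                                
                                
                                
░░░░░░░░░░░░░░░░░░░░░░░░░░░░░   
░░░░░░░░░░░░░░░░░░░░░░░░░░░░░   
░░░░░░░░░░░░░░░░░░░░░░░░░░░░░   
▒▒▒▒▒▒▒▒▒▒▒▒▒▒▒▒▒▒▒▒▒▒▒▒▒▒▒▒▒   
▒▒▒▒▒▒▒▒▒▒▒▒▒▒▒▒▒▒▒▒▒▒▒▒▒▒▒▒▒   
▒▒▒▒▒▒▒▒▒▒▒▒▒▒▒▒▒▒▒▒▒▒▒▒▒▒▒▒▒   
▓▓▓▓▓▓▓▓▓▓▓▓▓▓▓▓▓▓▓▓▓▓▓▓▓▓▓▓▓   
▓▓▓▓▓▓▓▓▓▓▓▓▓▓▓▓▓▓▓▓▓▓▓▓▓▓▓▓▓   
▓▓▓▓▓▓▓▓▓▓▓▓▓▓▓▓▓▓▓▓▓▓▓▓▓▓▓▓▓   
█████████████████████████████   
█████████████████████████████   
█████████████████████████████   
█████████████████████████████   
                                
                                
                                
                                


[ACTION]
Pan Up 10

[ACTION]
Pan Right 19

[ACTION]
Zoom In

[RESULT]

                                
                                
                                
                                
                                
                                
░░░░░░░░░░░░░░░░░░░░░░░░░░░░░░░░
░░░░░░░░░░░░░░░░░░░░░░░░░░░░░░░░
░░░░░░░░░░░░░░░░░░░░░░░░░░░░░░░░
░░░░░░░░░░░░░░░░░░░░░░░░░░░░░░░░
░░░░░░░░░░░░░░░░░░░░░░░░░░░░░░░░
░░░░░░░░░░░░░░░░░░░░░░░░░░░░░░░░
▒▒▒▒▒▒▒▒▒▒▒▒▒▒▒▒▒▒▒▒▒▒▒▒▒▒▒▒▒▒▒▒
▒▒▒▒▒▒▒▒▒▒▒▒▒▒▒▒▒▒▒▒▒▒▒▒▒▒▒▒▒▒▒▒
▒▒▒▒▒▒▒▒▒▒▒▒▒▒▒▒▒▒▒▒▒▒▒▒▒▒▒▒▒▒▒▒
▒▒▒▒▒▒▒▒▒▒▒▒▒▒▒▒▒▒▒▒▒▒▒▒▒▒▒▒▒▒▒▒
▒▒▒▒▒▒▒▒▒▒▒▒▒▒▒▒▒▒▒▒▒▒▒▒▒▒▒▒▒▒▒▒
▒▒▒▒▒▒▒▒▒▒▒▒▒▒▒▒▒▒▒▒▒▒▒▒▒▒▒▒▒▒▒▒
▓▓▓▓▓▓▓▓▓▓▓▓▓▓▓▓▓▓▓▓▓▓▓▓▓▓▓▓▓▓▓▓
▓▓▓▓▓▓▓▓▓▓▓▓▓▓▓▓▓▓▓▓▓▓▓▓▓▓▓▓▓▓▓▓


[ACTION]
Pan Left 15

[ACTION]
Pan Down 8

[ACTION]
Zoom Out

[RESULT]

▒▒▒▒▒▒▒▒▒▒▒▒▒▒▒▒▒▒▒▒▒▒▒▒▒       
▓▓▓▓▓▓▓▓▓▓▓▓▓▓▓▓▓▓▓▓▓▓▓▓▓       
▓▓▓▓▓▓▓▓▓▓▓▓▓▓▓▓▓▓▓▓▓▓▓▓▓       
▓▓▓▓▓▓▓▓▓▓▓▓▓▓▓▓▓▓▓▓▓▓▓▓▓       
█████████████████████████       
█████████████████████████       
█████████████████████████       
█████████████████████████       
                                
                                
                                
                                
                                
                                
                                
                                
                                
                                
                                
                                


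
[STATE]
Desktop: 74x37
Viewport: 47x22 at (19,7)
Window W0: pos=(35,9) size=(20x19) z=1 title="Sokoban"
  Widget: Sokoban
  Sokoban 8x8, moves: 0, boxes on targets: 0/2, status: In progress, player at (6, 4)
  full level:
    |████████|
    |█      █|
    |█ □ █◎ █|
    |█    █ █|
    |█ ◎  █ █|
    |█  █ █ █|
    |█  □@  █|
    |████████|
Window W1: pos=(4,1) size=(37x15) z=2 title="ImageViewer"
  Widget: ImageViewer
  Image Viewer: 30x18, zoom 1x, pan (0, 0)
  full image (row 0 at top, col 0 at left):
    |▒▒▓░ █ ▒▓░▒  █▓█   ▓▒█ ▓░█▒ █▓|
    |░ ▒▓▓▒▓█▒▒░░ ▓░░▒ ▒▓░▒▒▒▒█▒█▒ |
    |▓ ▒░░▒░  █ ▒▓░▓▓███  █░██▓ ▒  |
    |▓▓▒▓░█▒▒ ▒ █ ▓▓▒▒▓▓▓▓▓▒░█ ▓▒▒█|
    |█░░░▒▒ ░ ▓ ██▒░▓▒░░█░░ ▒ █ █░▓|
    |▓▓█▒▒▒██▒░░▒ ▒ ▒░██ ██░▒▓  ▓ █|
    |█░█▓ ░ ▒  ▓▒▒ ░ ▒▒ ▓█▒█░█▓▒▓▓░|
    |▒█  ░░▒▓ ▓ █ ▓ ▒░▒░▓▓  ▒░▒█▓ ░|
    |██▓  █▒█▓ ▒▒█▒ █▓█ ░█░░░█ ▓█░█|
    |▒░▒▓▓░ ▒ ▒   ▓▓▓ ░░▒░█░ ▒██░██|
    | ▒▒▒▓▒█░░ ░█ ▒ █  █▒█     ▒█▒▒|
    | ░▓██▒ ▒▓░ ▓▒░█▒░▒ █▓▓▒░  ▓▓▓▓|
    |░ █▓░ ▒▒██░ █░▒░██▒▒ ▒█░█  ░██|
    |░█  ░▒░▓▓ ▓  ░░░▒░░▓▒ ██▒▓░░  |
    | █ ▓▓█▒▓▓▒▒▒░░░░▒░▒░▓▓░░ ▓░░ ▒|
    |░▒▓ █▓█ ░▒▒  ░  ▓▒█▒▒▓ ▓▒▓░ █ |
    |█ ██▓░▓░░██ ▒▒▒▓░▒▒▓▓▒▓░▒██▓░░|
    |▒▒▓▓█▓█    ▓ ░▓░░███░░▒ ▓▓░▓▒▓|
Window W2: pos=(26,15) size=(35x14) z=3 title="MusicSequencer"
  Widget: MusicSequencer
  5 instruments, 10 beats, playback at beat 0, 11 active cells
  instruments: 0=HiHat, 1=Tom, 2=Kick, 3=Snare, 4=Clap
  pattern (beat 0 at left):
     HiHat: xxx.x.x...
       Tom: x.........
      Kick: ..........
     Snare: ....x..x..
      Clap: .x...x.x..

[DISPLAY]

▓▒▒▓▓▓▓▓▒░█ ▓▒▒█     ┃                         
░▓▒░░█░░ ▒ █ █░▓     ┃                         
 ▒░██ ██░▒▓  ▓ █     ┃━━━━━━━━━━━━━┓           
░ ▒▒ ▓█▒█░█▓▒▓▓░     ┃ban          ┃           
 ▒░▒░▓▓  ▒░▒█▓ ░     ┃─────────────┨           
 █▓█ ░█░░░█ ▓█░█     ┃███          ┃           
▓▓ ░░▒░█░ ▒██░██     ┃  █          ┃           
 █  █▒█     ▒█▒▒     ┃◎ █          ┃           
━━━━━━━┏━━━━━━━━━━━━━━━━━━━━━━━━━━━━━━━━━┓     
       ┃ MusicSequencer                  ┃     
       ┠─────────────────────────────────┨     
       ┃      ▼123456789                 ┃     
       ┃ HiHat███·█·█···                 ┃     
       ┃   Tom█·········                 ┃     
       ┃  Kick··········                 ┃     
       ┃ Snare····█··█··                 ┃     
       ┃  Clap·█···█·█··                 ┃     
       ┃                                 ┃     
       ┃                                 ┃     
       ┃                                 ┃     
       ┃                                 ┃     
       ┗━━━━━━━━━━━━━━━━━━━━━━━━━━━━━━━━━┛     


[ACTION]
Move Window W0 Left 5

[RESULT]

▓▒▒▓▓▓▓▓▒░█ ▓▒▒█     ┃                         
░▓▒░░█░░ ▒ █ █░▓     ┃                         
 ▒░██ ██░▒▓  ▓ █     ┃━━━━━━━━┓                
░ ▒▒ ▓█▒█░█▓▒▓▓░     ┃        ┃                
 ▒░▒░▓▓  ▒░▒█▓ ░     ┃────────┨                
 █▓█ ░█░░░█ ▓█░█     ┃        ┃                
▓▓ ░░▒░█░ ▒██░██     ┃        ┃                
 █  █▒█     ▒█▒▒     ┃        ┃                
━━━━━━━┏━━━━━━━━━━━━━━━━━━━━━━━━━━━━━━━━━┓     
       ┃ MusicSequencer                  ┃     
       ┠─────────────────────────────────┨     
       ┃      ▼123456789                 ┃     
       ┃ HiHat███·█·█···                 ┃     
       ┃   Tom█·········                 ┃     
       ┃  Kick··········                 ┃     
       ┃ Snare····█··█··                 ┃     
       ┃  Clap·█···█·█··                 ┃     
       ┃                                 ┃     
       ┃                                 ┃     
       ┃                                 ┃     
       ┃                                 ┃     
       ┗━━━━━━━━━━━━━━━━━━━━━━━━━━━━━━━━━┛     


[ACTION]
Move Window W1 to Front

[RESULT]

▓▒▒▓▓▓▓▓▒░█ ▓▒▒█     ┃                         
░▓▒░░█░░ ▒ █ █░▓     ┃                         
 ▒░██ ██░▒▓  ▓ █     ┃━━━━━━━━┓                
░ ▒▒ ▓█▒█░█▓▒▓▓░     ┃        ┃                
 ▒░▒░▓▓  ▒░▒█▓ ░     ┃────────┨                
 █▓█ ░█░░░█ ▓█░█     ┃        ┃                
▓▓ ░░▒░█░ ▒██░██     ┃        ┃                
 █  █▒█     ▒█▒▒     ┃        ┃                
━━━━━━━━━━━━━━━━━━━━━┛━━━━━━━━━━━━━━━━━━━┓     
       ┃ MusicSequencer                  ┃     
       ┠─────────────────────────────────┨     
       ┃      ▼123456789                 ┃     
       ┃ HiHat███·█·█···                 ┃     
       ┃   Tom█·········                 ┃     
       ┃  Kick··········                 ┃     
       ┃ Snare····█··█··                 ┃     
       ┃  Clap·█···█·█··                 ┃     
       ┃                                 ┃     
       ┃                                 ┃     
       ┃                                 ┃     
       ┃                                 ┃     
       ┗━━━━━━━━━━━━━━━━━━━━━━━━━━━━━━━━━┛     


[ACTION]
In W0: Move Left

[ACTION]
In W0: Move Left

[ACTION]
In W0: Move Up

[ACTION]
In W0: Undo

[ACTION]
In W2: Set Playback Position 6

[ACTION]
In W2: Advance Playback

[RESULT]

▓▒▒▓▓▓▓▓▒░█ ▓▒▒█     ┃                         
░▓▒░░█░░ ▒ █ █░▓     ┃                         
 ▒░██ ██░▒▓  ▓ █     ┃━━━━━━━━┓                
░ ▒▒ ▓█▒█░█▓▒▓▓░     ┃        ┃                
 ▒░▒░▓▓  ▒░▒█▓ ░     ┃────────┨                
 █▓█ ░█░░░█ ▓█░█     ┃        ┃                
▓▓ ░░▒░█░ ▒██░██     ┃        ┃                
 █  █▒█     ▒█▒▒     ┃        ┃                
━━━━━━━━━━━━━━━━━━━━━┛━━━━━━━━━━━━━━━━━━━┓     
       ┃ MusicSequencer                  ┃     
       ┠─────────────────────────────────┨     
       ┃      0123456▼89                 ┃     
       ┃ HiHat███·█·█···                 ┃     
       ┃   Tom█·········                 ┃     
       ┃  Kick··········                 ┃     
       ┃ Snare····█··█··                 ┃     
       ┃  Clap·█···█·█··                 ┃     
       ┃                                 ┃     
       ┃                                 ┃     
       ┃                                 ┃     
       ┃                                 ┃     
       ┗━━━━━━━━━━━━━━━━━━━━━━━━━━━━━━━━━┛     


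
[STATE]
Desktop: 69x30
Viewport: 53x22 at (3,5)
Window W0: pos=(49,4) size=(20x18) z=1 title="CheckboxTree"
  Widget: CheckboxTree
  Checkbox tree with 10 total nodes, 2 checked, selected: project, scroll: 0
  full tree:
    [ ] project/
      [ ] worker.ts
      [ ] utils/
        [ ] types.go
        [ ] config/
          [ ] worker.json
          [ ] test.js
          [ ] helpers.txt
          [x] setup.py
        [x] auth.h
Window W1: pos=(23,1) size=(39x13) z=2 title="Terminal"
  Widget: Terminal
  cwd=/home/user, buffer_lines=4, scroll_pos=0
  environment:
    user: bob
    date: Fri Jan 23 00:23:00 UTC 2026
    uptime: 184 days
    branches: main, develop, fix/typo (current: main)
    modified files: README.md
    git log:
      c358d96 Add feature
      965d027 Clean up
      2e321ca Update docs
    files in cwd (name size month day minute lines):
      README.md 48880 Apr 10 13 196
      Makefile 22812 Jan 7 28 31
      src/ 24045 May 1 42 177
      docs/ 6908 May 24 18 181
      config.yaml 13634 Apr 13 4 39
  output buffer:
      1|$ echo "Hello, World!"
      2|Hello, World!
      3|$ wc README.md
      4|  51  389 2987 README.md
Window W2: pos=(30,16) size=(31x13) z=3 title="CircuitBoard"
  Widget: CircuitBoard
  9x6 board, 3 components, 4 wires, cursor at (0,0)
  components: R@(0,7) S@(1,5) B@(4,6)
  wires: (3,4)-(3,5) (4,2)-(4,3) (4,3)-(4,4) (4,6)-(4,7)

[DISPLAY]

                    ┃Hello, World!                   
                    ┃$ wc README.md                  
                    ┃  51  389 2987 README.md        
                    ┃$ █                             
                    ┃                                
                    ┃                                
                    ┃                                
                    ┃                                
                    ┗━━━━━━━━━━━━━━━━━━━━━━━━━━━━━━━━
                                              ┃      
                                              ┃      
                           ┏━━━━━━━━━━━━━━━━━━━━━━━━━
                           ┃ CircuitBoard            
                           ┠─────────────────────────
                           ┃   0 1 2 3 4 5 6 7 8     
                           ┃0  [.]                   
                           ┃                         
                           ┃1                       S
                           ┃                         
                           ┃2                        
                           ┃                         
                           ┃3                   · ─ ·


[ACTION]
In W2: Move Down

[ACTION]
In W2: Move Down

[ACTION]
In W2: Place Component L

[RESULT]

                    ┃Hello, World!                   
                    ┃$ wc README.md                  
                    ┃  51  389 2987 README.md        
                    ┃$ █                             
                    ┃                                
                    ┃                                
                    ┃                                
                    ┃                                
                    ┗━━━━━━━━━━━━━━━━━━━━━━━━━━━━━━━━
                                              ┃      
                                              ┃      
                           ┏━━━━━━━━━━━━━━━━━━━━━━━━━
                           ┃ CircuitBoard            
                           ┠─────────────────────────
                           ┃   0 1 2 3 4 5 6 7 8     
                           ┃0                        
                           ┃                         
                           ┃1                       S
                           ┃                         
                           ┃2  [L]                   
                           ┃                         
                           ┃3                   · ─ ·


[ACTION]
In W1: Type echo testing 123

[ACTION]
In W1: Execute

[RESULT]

                    ┃Hello, World!                   
                    ┃$ wc README.md                  
                    ┃  51  389 2987 README.md        
                    ┃$ echo testing 123              
                    ┃testing 123                     
                    ┃$ █                             
                    ┃                                
                    ┃                                
                    ┗━━━━━━━━━━━━━━━━━━━━━━━━━━━━━━━━
                                              ┃      
                                              ┃      
                           ┏━━━━━━━━━━━━━━━━━━━━━━━━━
                           ┃ CircuitBoard            
                           ┠─────────────────────────
                           ┃   0 1 2 3 4 5 6 7 8     
                           ┃0                        
                           ┃                         
                           ┃1                       S
                           ┃                         
                           ┃2  [L]                   
                           ┃                         
                           ┃3                   · ─ ·


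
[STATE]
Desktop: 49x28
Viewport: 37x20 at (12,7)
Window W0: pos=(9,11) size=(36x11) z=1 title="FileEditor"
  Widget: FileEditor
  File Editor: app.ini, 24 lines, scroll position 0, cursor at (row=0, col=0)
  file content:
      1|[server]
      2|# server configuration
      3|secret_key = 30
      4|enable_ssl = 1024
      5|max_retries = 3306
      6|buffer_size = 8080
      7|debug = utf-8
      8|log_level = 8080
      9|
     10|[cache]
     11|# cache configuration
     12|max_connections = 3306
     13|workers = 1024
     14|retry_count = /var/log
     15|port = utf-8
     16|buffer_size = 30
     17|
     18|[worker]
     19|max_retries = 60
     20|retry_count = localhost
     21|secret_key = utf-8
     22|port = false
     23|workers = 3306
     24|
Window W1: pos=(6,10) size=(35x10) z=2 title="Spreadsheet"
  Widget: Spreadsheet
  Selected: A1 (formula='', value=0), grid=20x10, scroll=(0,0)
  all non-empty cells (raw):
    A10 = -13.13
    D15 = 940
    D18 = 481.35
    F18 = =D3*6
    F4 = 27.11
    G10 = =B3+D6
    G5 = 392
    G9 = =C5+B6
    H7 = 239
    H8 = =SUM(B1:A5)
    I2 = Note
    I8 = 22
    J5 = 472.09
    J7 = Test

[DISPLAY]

                                     
                                     
                                     
━━━━━━━━━━━━━━━━━━━━━━━━━━━━┓        
adsheet                     ┃━━━┓    
────────────────────────────┨   ┃    
                            ┃───┨    
  A       B       C       D ┃  ▲┃    
----------------------------┃  █┃    
    [0]       0       0     ┃  ░┃    
      0       0       0     ┃  ░┃    
      0       0       0     ┃  ░┃    
━━━━━━━━━━━━━━━━━━━━━━━━━━━━┛  ░┃    
bug = utf-8                    ▼┃    
━━━━━━━━━━━━━━━━━━━━━━━━━━━━━━━━┛    
                                     
                                     
                                     
                                     
                                     


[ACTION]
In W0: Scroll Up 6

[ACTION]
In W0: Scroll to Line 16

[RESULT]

                                     
                                     
                                     
━━━━━━━━━━━━━━━━━━━━━━━━━━━━┓        
adsheet                     ┃━━━┓    
────────────────────────────┨   ┃    
                            ┃───┨    
  A       B       C       D ┃  ▲┃    
----------------------------┃  ░┃    
    [0]       0       0     ┃  ░┃    
      0       0       0     ┃  ░┃    
      0       0       0     ┃  ░┃    
━━━━━━━━━━━━━━━━━━━━━━━━━━━━┛  █┃    
rt = false                     ▼┃    
━━━━━━━━━━━━━━━━━━━━━━━━━━━━━━━━┛    
                                     
                                     
                                     
                                     
                                     


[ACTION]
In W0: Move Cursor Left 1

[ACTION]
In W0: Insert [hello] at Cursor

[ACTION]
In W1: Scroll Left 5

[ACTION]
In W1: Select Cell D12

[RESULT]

                                     
                                     
                                     
━━━━━━━━━━━━━━━━━━━━━━━━━━━━┓        
adsheet                     ┃━━━┓    
────────────────────────────┨   ┃    
                            ┃───┨    
  A       B       C       D ┃  ▲┃    
----------------------------┃  ░┃    
      0       0       0     ┃  ░┃    
      0       0       0     ┃  ░┃    
      0       0       0     ┃  ░┃    
━━━━━━━━━━━━━━━━━━━━━━━━━━━━┛  █┃    
rt = false                     ▼┃    
━━━━━━━━━━━━━━━━━━━━━━━━━━━━━━━━┛    
                                     
                                     
                                     
                                     
                                     
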